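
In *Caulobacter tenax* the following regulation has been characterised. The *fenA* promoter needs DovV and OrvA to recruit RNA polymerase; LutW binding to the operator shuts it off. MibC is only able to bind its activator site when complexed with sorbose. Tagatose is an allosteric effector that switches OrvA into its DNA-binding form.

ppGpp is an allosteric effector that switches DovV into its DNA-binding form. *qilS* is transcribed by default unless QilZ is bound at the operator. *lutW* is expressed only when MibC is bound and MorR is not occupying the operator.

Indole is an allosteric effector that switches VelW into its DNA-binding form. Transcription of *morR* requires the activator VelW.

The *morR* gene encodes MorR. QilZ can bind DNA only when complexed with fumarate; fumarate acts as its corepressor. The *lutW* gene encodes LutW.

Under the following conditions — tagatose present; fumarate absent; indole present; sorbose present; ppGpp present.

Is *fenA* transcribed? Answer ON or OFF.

ON

ppGpp is present, so DovV is active.
Tagatose is present, so OrvA is active.
Indole is present, so VelW is active.
No repressor is bound and VelW is active, so *morR* is transcribed.
So MorR is produced and active.
Sorbose is present, so MibC is active.
With repressor MorR bound, *lutW* is not transcribed.
So LutW is not produced.
No repressor is bound and DovV and OrvA are active, so *fenA* is transcribed.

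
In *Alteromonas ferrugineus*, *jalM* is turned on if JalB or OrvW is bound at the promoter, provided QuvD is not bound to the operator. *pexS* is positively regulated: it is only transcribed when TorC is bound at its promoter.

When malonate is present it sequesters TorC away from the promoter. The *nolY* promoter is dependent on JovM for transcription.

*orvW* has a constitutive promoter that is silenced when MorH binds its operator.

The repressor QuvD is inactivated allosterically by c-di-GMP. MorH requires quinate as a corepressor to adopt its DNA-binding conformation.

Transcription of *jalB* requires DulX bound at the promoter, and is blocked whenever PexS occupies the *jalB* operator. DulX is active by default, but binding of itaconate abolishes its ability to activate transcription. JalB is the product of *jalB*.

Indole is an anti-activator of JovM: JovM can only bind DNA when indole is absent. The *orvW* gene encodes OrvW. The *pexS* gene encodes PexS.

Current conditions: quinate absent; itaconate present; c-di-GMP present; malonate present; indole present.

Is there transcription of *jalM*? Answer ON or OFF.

Itaconate is present, so DulX is inactive.
Malonate is present, so TorC is inactive.
Required activator TorC is absent, so *pexS* is not transcribed.
So PexS is not produced.
Required activator DulX is absent, so *jalB* is not transcribed.
So JalB is not produced.
c-di-GMP is present, so QuvD is inactive.
Quinate is absent, so MorH is inactive.
With no repressor bound, *orvW* is transcribed.
So OrvW is produced and active.
Activator OrvW is present, so *jalM* is transcribed.

ON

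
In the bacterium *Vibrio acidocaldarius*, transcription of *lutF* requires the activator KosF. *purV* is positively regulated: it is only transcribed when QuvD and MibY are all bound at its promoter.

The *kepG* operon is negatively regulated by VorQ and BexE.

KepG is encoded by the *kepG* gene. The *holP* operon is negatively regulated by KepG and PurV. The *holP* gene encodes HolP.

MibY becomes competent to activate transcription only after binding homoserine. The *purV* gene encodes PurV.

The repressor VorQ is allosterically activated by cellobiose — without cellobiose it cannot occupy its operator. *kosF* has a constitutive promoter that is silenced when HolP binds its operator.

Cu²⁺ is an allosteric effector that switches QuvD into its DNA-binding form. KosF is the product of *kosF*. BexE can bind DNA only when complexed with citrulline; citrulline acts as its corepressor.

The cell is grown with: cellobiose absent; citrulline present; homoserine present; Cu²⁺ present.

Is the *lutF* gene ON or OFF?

ON

Cellobiose is absent, so VorQ is inactive.
Citrulline is present, so BexE is active.
With repressor BexE bound, *kepG* is not transcribed.
So KepG is not produced.
Cu²⁺ is present, so QuvD is active.
Homoserine is present, so MibY is active.
No repressor is bound and QuvD and MibY are active, so *purV* is transcribed.
So PurV is produced and active.
With repressor PurV bound, *holP* is not transcribed.
So HolP is not produced.
With no repressor bound, *kosF* is transcribed.
So KosF is produced and active.
No repressor is bound and KosF is active, so *lutF* is transcribed.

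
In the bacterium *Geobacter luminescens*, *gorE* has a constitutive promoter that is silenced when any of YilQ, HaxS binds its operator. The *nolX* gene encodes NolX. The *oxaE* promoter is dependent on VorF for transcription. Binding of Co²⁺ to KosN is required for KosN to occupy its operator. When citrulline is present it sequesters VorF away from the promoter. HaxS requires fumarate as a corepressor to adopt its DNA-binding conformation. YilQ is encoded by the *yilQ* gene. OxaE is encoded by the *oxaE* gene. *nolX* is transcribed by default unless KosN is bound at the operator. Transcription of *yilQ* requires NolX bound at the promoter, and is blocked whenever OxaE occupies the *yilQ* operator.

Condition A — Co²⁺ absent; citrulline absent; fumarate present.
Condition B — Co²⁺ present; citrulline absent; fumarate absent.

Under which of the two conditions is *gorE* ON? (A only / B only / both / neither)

B only

Condition A:
Co²⁺ is absent, so KosN is inactive.
With no repressor bound, *nolX* is transcribed.
So NolX is produced and active.
Citrulline is absent, so VorF is active.
No repressor is bound and VorF is active, so *oxaE* is transcribed.
So OxaE is produced and active.
With repressor OxaE bound, *yilQ* is not transcribed.
So YilQ is not produced.
Fumarate is present, so HaxS is active.
With repressor HaxS bound, *gorE* is not transcribed.
→ *gorE* is OFF in A.
Condition B:
Co²⁺ is present, so KosN is active.
With repressor KosN bound, *nolX* is not transcribed.
So NolX is not produced.
Citrulline is absent, so VorF is active.
No repressor is bound and VorF is active, so *oxaE* is transcribed.
So OxaE is produced and active.
With repressor OxaE bound, *yilQ* is not transcribed.
So YilQ is not produced.
Fumarate is absent, so HaxS is inactive.
With no repressor bound, *gorE* is transcribed.
→ *gorE* is ON in B.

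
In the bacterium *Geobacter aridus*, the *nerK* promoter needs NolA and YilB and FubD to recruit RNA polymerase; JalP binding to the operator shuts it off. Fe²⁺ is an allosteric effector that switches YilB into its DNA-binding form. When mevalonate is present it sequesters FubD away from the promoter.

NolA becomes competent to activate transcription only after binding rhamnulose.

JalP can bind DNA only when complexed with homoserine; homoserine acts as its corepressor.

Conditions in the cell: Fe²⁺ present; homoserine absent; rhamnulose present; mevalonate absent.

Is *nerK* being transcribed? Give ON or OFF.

Rhamnulose is present, so NolA is active.
Fe²⁺ is present, so YilB is active.
Mevalonate is absent, so FubD is active.
Homoserine is absent, so JalP is inactive.
No repressor is bound and NolA and YilB and FubD are active, so *nerK* is transcribed.

ON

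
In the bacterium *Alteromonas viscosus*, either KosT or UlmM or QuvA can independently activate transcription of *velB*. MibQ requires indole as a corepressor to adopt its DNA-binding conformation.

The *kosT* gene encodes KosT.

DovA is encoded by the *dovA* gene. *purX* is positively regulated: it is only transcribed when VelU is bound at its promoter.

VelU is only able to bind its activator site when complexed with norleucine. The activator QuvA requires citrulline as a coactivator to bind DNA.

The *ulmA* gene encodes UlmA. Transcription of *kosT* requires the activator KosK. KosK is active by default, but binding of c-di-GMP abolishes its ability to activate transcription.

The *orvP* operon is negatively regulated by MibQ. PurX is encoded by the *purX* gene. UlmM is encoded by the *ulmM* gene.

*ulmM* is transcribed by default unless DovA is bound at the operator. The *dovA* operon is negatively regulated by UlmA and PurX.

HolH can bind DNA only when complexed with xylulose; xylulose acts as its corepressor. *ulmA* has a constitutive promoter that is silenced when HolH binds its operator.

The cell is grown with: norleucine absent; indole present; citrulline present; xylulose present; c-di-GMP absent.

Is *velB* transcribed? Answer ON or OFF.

c-di-GMP is absent, so KosK is active.
No repressor is bound and KosK is active, so *kosT* is transcribed.
So KosT is produced and active.
Xylulose is present, so HolH is active.
With repressor HolH bound, *ulmA* is not transcribed.
So UlmA is not produced.
Norleucine is absent, so VelU is inactive.
Required activator VelU is absent, so *purX* is not transcribed.
So PurX is not produced.
With no repressor bound, *dovA* is transcribed.
So DovA is produced and active.
With repressor DovA bound, *ulmM* is not transcribed.
So UlmM is not produced.
Citrulline is present, so QuvA is active.
Activator KosT is present, so *velB* is transcribed.

ON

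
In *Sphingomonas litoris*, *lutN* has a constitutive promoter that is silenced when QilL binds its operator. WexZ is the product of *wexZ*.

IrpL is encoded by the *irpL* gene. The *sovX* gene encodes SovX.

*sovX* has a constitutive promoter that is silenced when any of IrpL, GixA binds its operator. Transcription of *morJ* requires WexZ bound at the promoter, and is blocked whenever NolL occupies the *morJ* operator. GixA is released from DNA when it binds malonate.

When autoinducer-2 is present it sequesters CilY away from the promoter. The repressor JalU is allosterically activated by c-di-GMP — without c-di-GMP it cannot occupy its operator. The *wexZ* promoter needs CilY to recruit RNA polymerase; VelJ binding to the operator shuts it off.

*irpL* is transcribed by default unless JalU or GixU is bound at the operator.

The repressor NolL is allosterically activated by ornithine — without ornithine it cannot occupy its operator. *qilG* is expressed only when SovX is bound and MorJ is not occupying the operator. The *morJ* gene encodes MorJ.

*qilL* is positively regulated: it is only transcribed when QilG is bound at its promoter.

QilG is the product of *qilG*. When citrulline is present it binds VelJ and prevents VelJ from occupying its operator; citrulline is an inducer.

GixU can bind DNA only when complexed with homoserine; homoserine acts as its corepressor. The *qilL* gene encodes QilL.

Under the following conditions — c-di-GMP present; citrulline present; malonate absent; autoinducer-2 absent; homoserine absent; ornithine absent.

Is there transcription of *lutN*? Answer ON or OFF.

ON

c-di-GMP is present, so JalU is active.
Homoserine is absent, so GixU is inactive.
With repressor JalU bound, *irpL* is not transcribed.
So IrpL is not produced.
Malonate is absent, so GixA is active.
With repressor GixA bound, *sovX* is not transcribed.
So SovX is not produced.
Autoinducer-2 is absent, so CilY is active.
Citrulline is present, so VelJ is inactive.
No repressor is bound and CilY is active, so *wexZ* is transcribed.
So WexZ is produced and active.
Ornithine is absent, so NolL is inactive.
No repressor is bound and WexZ is active, so *morJ* is transcribed.
So MorJ is produced and active.
With repressor MorJ bound, *qilG* is not transcribed.
So QilG is not produced.
Required activator QilG is absent, so *qilL* is not transcribed.
So QilL is not produced.
With no repressor bound, *lutN* is transcribed.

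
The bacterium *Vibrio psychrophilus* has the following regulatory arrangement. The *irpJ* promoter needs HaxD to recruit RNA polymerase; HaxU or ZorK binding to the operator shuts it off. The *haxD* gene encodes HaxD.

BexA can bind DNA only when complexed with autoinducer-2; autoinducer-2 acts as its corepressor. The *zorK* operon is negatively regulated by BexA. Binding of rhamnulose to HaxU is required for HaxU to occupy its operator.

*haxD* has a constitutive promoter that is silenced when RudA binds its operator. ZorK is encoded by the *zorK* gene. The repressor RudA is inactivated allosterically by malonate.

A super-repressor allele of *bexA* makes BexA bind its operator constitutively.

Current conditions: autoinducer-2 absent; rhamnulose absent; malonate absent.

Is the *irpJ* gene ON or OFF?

Rhamnulose is absent, so HaxU is inactive.
BexA is constitutively active in this strain.
With repressor BexA bound, *zorK* is not transcribed.
So ZorK is not produced.
Malonate is absent, so RudA is active.
With repressor RudA bound, *haxD* is not transcribed.
So HaxD is not produced.
Required activator HaxD is absent, so *irpJ* is not transcribed.

OFF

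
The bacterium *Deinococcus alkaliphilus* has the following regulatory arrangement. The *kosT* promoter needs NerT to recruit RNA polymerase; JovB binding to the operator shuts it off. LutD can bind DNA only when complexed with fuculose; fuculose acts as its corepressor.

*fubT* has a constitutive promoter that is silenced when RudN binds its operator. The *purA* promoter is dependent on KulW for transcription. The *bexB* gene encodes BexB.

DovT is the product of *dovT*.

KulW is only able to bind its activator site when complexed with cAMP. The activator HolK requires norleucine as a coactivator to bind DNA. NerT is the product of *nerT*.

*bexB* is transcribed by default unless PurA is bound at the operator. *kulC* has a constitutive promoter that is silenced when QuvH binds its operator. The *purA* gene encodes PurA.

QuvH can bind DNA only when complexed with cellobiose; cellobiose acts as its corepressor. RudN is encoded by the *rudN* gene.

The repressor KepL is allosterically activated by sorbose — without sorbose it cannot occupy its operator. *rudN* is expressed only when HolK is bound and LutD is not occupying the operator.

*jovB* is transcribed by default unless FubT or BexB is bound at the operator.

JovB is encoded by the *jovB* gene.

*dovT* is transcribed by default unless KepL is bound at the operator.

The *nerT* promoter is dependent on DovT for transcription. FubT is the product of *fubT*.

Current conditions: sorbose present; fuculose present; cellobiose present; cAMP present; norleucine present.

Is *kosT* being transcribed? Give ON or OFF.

OFF

Fuculose is present, so LutD is active.
Norleucine is present, so HolK is active.
With repressor LutD bound, *rudN* is not transcribed.
So RudN is not produced.
With no repressor bound, *fubT* is transcribed.
So FubT is produced and active.
cAMP is present, so KulW is active.
No repressor is bound and KulW is active, so *purA* is transcribed.
So PurA is produced and active.
With repressor PurA bound, *bexB* is not transcribed.
So BexB is not produced.
With repressor FubT bound, *jovB* is not transcribed.
So JovB is not produced.
Sorbose is present, so KepL is active.
With repressor KepL bound, *dovT* is not transcribed.
So DovT is not produced.
Required activator DovT is absent, so *nerT* is not transcribed.
So NerT is not produced.
Required activator NerT is absent, so *kosT* is not transcribed.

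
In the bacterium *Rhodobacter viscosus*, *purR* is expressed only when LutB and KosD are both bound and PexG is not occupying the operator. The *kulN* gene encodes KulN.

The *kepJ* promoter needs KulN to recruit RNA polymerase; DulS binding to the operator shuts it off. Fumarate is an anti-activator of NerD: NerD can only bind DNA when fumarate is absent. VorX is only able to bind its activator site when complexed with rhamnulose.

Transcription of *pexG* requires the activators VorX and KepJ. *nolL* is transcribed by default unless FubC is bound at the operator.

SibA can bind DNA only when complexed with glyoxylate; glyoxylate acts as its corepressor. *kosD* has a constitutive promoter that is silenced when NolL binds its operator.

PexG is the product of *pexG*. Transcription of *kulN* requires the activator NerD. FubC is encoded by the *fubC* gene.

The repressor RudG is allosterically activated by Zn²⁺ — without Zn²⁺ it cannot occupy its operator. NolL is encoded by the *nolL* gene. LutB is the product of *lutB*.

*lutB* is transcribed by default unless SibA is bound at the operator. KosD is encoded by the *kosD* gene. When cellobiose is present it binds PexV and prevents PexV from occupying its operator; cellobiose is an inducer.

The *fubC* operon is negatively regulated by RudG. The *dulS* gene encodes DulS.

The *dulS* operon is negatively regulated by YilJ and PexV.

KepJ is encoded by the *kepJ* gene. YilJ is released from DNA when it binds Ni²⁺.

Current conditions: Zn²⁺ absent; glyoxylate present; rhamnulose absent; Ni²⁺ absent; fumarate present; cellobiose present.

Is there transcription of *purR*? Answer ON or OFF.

OFF

Glyoxylate is present, so SibA is active.
With repressor SibA bound, *lutB* is not transcribed.
So LutB is not produced.
Rhamnulose is absent, so VorX is inactive.
Fumarate is present, so NerD is inactive.
Required activator NerD is absent, so *kulN* is not transcribed.
So KulN is not produced.
Ni²⁺ is absent, so YilJ is active.
Cellobiose is present, so PexV is inactive.
With repressor YilJ bound, *dulS* is not transcribed.
So DulS is not produced.
Required activator KulN is absent, so *kepJ* is not transcribed.
So KepJ is not produced.
Required activator VorX is absent, so *pexG* is not transcribed.
So PexG is not produced.
Zn²⁺ is absent, so RudG is inactive.
With no repressor bound, *fubC* is transcribed.
So FubC is produced and active.
With repressor FubC bound, *nolL* is not transcribed.
So NolL is not produced.
With no repressor bound, *kosD* is transcribed.
So KosD is produced and active.
Required activator LutB is absent, so *purR* is not transcribed.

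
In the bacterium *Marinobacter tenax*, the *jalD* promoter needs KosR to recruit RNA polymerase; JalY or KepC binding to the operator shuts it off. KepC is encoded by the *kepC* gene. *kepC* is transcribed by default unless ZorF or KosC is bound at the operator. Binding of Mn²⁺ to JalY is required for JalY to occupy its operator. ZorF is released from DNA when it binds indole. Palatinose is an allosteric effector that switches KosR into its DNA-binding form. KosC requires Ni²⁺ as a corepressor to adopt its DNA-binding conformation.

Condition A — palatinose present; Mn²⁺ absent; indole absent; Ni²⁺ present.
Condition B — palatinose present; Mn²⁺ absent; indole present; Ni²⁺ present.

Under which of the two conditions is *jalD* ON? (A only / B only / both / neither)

both

Condition A:
Palatinose is present, so KosR is active.
Mn²⁺ is absent, so JalY is inactive.
Indole is absent, so ZorF is active.
Ni²⁺ is present, so KosC is active.
With repressor ZorF bound, *kepC* is not transcribed.
So KepC is not produced.
No repressor is bound and KosR is active, so *jalD* is transcribed.
→ *jalD* is ON in A.
Condition B:
Palatinose is present, so KosR is active.
Mn²⁺ is absent, so JalY is inactive.
Indole is present, so ZorF is inactive.
Ni²⁺ is present, so KosC is active.
With repressor KosC bound, *kepC* is not transcribed.
So KepC is not produced.
No repressor is bound and KosR is active, so *jalD* is transcribed.
→ *jalD* is ON in B.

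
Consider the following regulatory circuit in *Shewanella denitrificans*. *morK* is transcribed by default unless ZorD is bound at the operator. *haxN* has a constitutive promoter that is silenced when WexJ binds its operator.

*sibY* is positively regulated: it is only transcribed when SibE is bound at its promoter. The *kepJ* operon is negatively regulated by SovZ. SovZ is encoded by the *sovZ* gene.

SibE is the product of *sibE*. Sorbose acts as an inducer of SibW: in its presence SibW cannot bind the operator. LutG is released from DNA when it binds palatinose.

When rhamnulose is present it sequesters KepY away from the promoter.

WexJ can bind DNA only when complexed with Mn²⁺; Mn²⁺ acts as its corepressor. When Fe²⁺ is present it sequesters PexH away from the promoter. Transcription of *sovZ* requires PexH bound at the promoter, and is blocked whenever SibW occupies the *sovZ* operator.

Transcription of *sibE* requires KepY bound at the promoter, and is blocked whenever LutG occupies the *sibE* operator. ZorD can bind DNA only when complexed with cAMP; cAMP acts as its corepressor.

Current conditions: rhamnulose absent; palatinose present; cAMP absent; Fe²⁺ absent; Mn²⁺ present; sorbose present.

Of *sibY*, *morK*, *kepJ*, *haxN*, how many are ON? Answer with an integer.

Rhamnulose is absent, so KepY is active.
Palatinose is present, so LutG is inactive.
No repressor is bound and KepY is active, so *sibE* is transcribed.
So SibE is produced and active.
No repressor is bound and SibE is active, so *sibY* is transcribed.
→ *sibY* is ON.
cAMP is absent, so ZorD is inactive.
With no repressor bound, *morK* is transcribed.
→ *morK* is ON.
Sorbose is present, so SibW is inactive.
Fe²⁺ is absent, so PexH is active.
No repressor is bound and PexH is active, so *sovZ* is transcribed.
So SovZ is produced and active.
With repressor SovZ bound, *kepJ* is not transcribed.
→ *kepJ* is OFF.
Mn²⁺ is present, so WexJ is active.
With repressor WexJ bound, *haxN* is not transcribed.
→ *haxN* is OFF.
2 of the 4 genes are transcribed.

2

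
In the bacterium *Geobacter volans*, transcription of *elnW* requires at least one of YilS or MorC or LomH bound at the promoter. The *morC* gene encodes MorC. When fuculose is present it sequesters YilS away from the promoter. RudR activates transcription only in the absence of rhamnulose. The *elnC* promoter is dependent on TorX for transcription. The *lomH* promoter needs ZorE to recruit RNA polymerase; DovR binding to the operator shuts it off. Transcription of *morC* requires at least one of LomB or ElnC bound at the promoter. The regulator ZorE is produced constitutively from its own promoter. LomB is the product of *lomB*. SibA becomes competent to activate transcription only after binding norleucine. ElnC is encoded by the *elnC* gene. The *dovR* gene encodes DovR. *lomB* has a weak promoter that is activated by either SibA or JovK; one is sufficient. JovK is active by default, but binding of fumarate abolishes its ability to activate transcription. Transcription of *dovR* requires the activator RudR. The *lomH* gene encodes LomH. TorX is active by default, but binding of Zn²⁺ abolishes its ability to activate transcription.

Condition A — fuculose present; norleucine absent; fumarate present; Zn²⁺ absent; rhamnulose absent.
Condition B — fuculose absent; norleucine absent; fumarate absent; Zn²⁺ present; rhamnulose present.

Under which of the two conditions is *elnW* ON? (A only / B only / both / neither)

both

Condition A:
Fuculose is present, so YilS is inactive.
Norleucine is absent, so SibA is inactive.
Fumarate is present, so JovK is inactive.
No activator is available at the *lomB* promoter, so *lomB* is not transcribed.
So LomB is not produced.
Zn²⁺ is absent, so TorX is active.
No repressor is bound and TorX is active, so *elnC* is transcribed.
So ElnC is produced and active.
Activator ElnC is present, so *morC* is transcribed.
So MorC is produced and active.
Rhamnulose is absent, so RudR is active.
No repressor is bound and RudR is active, so *dovR* is transcribed.
So DovR is produced and active.
ZorE is produced constitutively and is active.
With repressor DovR bound, *lomH* is not transcribed.
So LomH is not produced.
Activator MorC is present, so *elnW* is transcribed.
→ *elnW* is ON in A.
Condition B:
Fuculose is absent, so YilS is active.
Norleucine is absent, so SibA is inactive.
Fumarate is absent, so JovK is active.
Activator JovK is present, so *lomB* is transcribed.
So LomB is produced and active.
Zn²⁺ is present, so TorX is inactive.
Required activator TorX is absent, so *elnC* is not transcribed.
So ElnC is not produced.
Activator LomB is present, so *morC* is transcribed.
So MorC is produced and active.
Rhamnulose is present, so RudR is inactive.
Required activator RudR is absent, so *dovR* is not transcribed.
So DovR is not produced.
ZorE is produced constitutively and is active.
No repressor is bound and ZorE is active, so *lomH* is transcribed.
So LomH is produced and active.
Activator YilS is present, so *elnW* is transcribed.
→ *elnW* is ON in B.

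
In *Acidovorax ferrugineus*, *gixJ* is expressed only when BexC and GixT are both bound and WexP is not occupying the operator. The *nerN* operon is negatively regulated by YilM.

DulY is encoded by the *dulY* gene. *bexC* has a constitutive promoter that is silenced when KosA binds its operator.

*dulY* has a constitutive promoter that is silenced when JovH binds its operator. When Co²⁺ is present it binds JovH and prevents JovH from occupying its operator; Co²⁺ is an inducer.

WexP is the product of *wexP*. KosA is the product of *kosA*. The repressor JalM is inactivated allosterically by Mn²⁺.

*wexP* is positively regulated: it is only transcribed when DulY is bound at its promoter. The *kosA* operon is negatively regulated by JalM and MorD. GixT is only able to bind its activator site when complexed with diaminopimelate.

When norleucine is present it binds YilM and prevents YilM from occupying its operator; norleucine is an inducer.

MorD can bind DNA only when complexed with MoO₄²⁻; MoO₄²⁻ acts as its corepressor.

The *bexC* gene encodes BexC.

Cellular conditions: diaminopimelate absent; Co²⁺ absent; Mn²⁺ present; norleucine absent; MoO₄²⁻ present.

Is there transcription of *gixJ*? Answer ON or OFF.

OFF

Mn²⁺ is present, so JalM is inactive.
MoO₄²⁻ is present, so MorD is active.
With repressor MorD bound, *kosA* is not transcribed.
So KosA is not produced.
With no repressor bound, *bexC* is transcribed.
So BexC is produced and active.
Diaminopimelate is absent, so GixT is inactive.
Co²⁺ is absent, so JovH is active.
With repressor JovH bound, *dulY* is not transcribed.
So DulY is not produced.
Required activator DulY is absent, so *wexP* is not transcribed.
So WexP is not produced.
Required activator GixT is absent, so *gixJ* is not transcribed.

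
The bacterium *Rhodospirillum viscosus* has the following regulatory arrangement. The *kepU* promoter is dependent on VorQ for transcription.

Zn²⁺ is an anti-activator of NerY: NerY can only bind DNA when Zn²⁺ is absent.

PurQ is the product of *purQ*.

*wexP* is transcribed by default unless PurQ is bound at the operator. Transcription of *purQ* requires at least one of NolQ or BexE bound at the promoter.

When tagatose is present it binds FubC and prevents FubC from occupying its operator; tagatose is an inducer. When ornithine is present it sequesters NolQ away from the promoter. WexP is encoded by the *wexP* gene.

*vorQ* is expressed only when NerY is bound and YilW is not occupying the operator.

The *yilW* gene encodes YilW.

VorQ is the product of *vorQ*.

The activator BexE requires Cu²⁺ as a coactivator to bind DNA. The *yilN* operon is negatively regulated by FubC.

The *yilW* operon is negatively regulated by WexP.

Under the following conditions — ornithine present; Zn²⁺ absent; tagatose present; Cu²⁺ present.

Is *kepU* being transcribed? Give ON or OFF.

OFF

Ornithine is present, so NolQ is inactive.
Cu²⁺ is present, so BexE is active.
Activator BexE is present, so *purQ* is transcribed.
So PurQ is produced and active.
With repressor PurQ bound, *wexP* is not transcribed.
So WexP is not produced.
With no repressor bound, *yilW* is transcribed.
So YilW is produced and active.
Zn²⁺ is absent, so NerY is active.
With repressor YilW bound, *vorQ* is not transcribed.
So VorQ is not produced.
Required activator VorQ is absent, so *kepU* is not transcribed.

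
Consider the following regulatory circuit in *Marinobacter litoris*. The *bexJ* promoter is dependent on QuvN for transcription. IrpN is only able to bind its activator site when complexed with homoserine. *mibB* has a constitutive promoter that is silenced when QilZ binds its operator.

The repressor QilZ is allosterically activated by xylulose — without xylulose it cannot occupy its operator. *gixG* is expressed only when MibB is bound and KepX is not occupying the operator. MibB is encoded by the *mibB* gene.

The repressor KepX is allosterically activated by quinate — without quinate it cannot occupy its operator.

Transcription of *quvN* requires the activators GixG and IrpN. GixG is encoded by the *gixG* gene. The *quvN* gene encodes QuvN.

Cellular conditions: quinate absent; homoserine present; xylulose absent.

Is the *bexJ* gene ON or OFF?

ON

Xylulose is absent, so QilZ is inactive.
With no repressor bound, *mibB* is transcribed.
So MibB is produced and active.
Quinate is absent, so KepX is inactive.
No repressor is bound and MibB is active, so *gixG* is transcribed.
So GixG is produced and active.
Homoserine is present, so IrpN is active.
No repressor is bound and GixG and IrpN are active, so *quvN* is transcribed.
So QuvN is produced and active.
No repressor is bound and QuvN is active, so *bexJ* is transcribed.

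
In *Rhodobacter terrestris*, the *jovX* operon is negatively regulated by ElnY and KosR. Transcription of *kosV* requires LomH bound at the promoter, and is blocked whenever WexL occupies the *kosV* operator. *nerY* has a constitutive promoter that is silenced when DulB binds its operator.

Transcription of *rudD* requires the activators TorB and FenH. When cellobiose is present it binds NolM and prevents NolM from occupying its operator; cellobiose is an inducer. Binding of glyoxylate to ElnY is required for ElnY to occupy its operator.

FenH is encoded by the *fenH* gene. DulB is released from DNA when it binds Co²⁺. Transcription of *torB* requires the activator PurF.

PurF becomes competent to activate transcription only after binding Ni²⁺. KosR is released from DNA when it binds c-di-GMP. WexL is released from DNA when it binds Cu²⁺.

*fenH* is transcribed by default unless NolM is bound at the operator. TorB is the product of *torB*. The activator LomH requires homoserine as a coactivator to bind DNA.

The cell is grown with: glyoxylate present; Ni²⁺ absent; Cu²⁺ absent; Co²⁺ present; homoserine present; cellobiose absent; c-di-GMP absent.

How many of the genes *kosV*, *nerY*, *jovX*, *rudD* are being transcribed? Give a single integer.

Homoserine is present, so LomH is active.
Cu²⁺ is absent, so WexL is active.
With repressor WexL bound, *kosV* is not transcribed.
→ *kosV* is OFF.
Co²⁺ is present, so DulB is inactive.
With no repressor bound, *nerY* is transcribed.
→ *nerY* is ON.
Glyoxylate is present, so ElnY is active.
c-di-GMP is absent, so KosR is active.
With repressor ElnY bound, *jovX* is not transcribed.
→ *jovX* is OFF.
Ni²⁺ is absent, so PurF is inactive.
Required activator PurF is absent, so *torB* is not transcribed.
So TorB is not produced.
Cellobiose is absent, so NolM is active.
With repressor NolM bound, *fenH* is not transcribed.
So FenH is not produced.
Required activator TorB is absent, so *rudD* is not transcribed.
→ *rudD* is OFF.
1 of the 4 genes is transcribed.

1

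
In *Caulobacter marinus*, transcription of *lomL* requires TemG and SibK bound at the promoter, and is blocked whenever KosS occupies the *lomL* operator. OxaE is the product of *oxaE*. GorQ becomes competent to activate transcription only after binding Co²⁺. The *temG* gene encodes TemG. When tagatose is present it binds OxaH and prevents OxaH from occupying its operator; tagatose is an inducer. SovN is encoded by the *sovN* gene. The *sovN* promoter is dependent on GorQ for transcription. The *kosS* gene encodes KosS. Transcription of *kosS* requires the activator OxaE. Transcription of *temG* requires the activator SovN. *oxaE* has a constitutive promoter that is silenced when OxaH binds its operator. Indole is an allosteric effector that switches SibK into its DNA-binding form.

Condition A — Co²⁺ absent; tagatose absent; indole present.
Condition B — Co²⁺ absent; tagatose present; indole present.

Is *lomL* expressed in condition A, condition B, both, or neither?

neither

Condition A:
Co²⁺ is absent, so GorQ is inactive.
Required activator GorQ is absent, so *sovN* is not transcribed.
So SovN is not produced.
Required activator SovN is absent, so *temG* is not transcribed.
So TemG is not produced.
Tagatose is absent, so OxaH is active.
With repressor OxaH bound, *oxaE* is not transcribed.
So OxaE is not produced.
Required activator OxaE is absent, so *kosS* is not transcribed.
So KosS is not produced.
Indole is present, so SibK is active.
Required activator TemG is absent, so *lomL* is not transcribed.
→ *lomL* is OFF in A.
Condition B:
Co²⁺ is absent, so GorQ is inactive.
Required activator GorQ is absent, so *sovN* is not transcribed.
So SovN is not produced.
Required activator SovN is absent, so *temG* is not transcribed.
So TemG is not produced.
Tagatose is present, so OxaH is inactive.
With no repressor bound, *oxaE* is transcribed.
So OxaE is produced and active.
No repressor is bound and OxaE is active, so *kosS* is transcribed.
So KosS is produced and active.
Indole is present, so SibK is active.
With repressor KosS bound, *lomL* is not transcribed.
→ *lomL* is OFF in B.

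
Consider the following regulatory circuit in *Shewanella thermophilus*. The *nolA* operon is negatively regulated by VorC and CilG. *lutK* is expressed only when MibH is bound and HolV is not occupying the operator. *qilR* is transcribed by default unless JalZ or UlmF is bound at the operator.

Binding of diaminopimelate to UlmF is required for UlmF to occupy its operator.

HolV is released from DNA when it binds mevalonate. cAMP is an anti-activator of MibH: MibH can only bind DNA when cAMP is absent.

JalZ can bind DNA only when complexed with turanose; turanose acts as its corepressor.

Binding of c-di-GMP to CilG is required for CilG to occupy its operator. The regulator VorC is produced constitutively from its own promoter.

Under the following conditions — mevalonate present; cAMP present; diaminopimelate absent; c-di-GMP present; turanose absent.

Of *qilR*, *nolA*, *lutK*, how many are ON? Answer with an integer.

1

Turanose is absent, so JalZ is inactive.
Diaminopimelate is absent, so UlmF is inactive.
With no repressor bound, *qilR* is transcribed.
→ *qilR* is ON.
VorC is produced constitutively and is active.
c-di-GMP is present, so CilG is active.
With repressor VorC bound, *nolA* is not transcribed.
→ *nolA* is OFF.
Mevalonate is present, so HolV is inactive.
cAMP is present, so MibH is inactive.
Required activator MibH is absent, so *lutK* is not transcribed.
→ *lutK* is OFF.
1 of the 3 genes is transcribed.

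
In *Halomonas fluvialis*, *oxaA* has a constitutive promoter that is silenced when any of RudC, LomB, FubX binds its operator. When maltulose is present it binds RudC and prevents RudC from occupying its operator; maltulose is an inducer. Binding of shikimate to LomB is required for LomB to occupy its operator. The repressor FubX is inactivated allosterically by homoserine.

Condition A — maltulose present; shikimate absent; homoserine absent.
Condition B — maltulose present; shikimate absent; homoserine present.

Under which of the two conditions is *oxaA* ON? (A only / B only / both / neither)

B only

Condition A:
Maltulose is present, so RudC is inactive.
Shikimate is absent, so LomB is inactive.
Homoserine is absent, so FubX is active.
With repressor FubX bound, *oxaA* is not transcribed.
→ *oxaA* is OFF in A.
Condition B:
Maltulose is present, so RudC is inactive.
Shikimate is absent, so LomB is inactive.
Homoserine is present, so FubX is inactive.
With no repressor bound, *oxaA* is transcribed.
→ *oxaA* is ON in B.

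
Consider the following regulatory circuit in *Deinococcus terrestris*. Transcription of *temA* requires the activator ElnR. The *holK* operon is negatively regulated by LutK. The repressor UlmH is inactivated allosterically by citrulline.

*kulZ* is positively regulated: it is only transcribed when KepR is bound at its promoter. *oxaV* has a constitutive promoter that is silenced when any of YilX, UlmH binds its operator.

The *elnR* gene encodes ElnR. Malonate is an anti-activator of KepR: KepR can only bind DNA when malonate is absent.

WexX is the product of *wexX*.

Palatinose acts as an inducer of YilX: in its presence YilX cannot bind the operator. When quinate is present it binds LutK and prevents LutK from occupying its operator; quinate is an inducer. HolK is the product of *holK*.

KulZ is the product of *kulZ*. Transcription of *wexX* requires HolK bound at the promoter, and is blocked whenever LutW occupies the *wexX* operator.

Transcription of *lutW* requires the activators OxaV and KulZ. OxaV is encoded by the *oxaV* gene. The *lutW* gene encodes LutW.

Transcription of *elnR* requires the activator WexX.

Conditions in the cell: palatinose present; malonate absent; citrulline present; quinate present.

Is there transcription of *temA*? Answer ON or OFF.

Palatinose is present, so YilX is inactive.
Citrulline is present, so UlmH is inactive.
With no repressor bound, *oxaV* is transcribed.
So OxaV is produced and active.
Malonate is absent, so KepR is active.
No repressor is bound and KepR is active, so *kulZ* is transcribed.
So KulZ is produced and active.
No repressor is bound and OxaV and KulZ are active, so *lutW* is transcribed.
So LutW is produced and active.
Quinate is present, so LutK is inactive.
With no repressor bound, *holK* is transcribed.
So HolK is produced and active.
With repressor LutW bound, *wexX* is not transcribed.
So WexX is not produced.
Required activator WexX is absent, so *elnR* is not transcribed.
So ElnR is not produced.
Required activator ElnR is absent, so *temA* is not transcribed.

OFF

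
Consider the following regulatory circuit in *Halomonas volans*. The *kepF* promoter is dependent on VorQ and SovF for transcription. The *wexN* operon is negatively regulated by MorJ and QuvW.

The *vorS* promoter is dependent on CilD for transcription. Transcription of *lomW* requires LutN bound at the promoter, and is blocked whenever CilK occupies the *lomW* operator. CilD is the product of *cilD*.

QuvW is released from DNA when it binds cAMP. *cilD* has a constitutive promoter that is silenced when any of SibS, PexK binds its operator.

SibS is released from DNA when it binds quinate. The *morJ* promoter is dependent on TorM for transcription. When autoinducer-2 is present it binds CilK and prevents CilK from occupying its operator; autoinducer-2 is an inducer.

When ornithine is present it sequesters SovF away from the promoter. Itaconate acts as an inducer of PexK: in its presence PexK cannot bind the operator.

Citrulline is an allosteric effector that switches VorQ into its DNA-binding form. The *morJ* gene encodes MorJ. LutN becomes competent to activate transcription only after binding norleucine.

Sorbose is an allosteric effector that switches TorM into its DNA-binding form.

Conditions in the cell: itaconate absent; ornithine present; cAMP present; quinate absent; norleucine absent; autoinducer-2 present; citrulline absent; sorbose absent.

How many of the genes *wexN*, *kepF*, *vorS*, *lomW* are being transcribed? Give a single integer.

Sorbose is absent, so TorM is inactive.
Required activator TorM is absent, so *morJ* is not transcribed.
So MorJ is not produced.
cAMP is present, so QuvW is inactive.
With no repressor bound, *wexN* is transcribed.
→ *wexN* is ON.
Citrulline is absent, so VorQ is inactive.
Ornithine is present, so SovF is inactive.
Required activator VorQ is absent, so *kepF* is not transcribed.
→ *kepF* is OFF.
Quinate is absent, so SibS is active.
Itaconate is absent, so PexK is active.
With repressor SibS bound, *cilD* is not transcribed.
So CilD is not produced.
Required activator CilD is absent, so *vorS* is not transcribed.
→ *vorS* is OFF.
Norleucine is absent, so LutN is inactive.
Autoinducer-2 is present, so CilK is inactive.
Required activator LutN is absent, so *lomW* is not transcribed.
→ *lomW* is OFF.
1 of the 4 genes is transcribed.

1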